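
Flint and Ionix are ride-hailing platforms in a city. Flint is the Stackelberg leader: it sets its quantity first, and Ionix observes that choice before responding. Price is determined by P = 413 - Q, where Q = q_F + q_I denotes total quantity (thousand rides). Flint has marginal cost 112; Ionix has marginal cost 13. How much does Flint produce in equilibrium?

Solve by backward induction. Given q_F, the follower Ionix maximises π_I = (413 - q_F - q_I)q_I - 13q_I.
Follower FOC: 400 - q_F - 2q_I = 0, so q_I(q_F) = (400 - q_F)/2.
Flint substitutes q_I(q_F) into its own profit: π_F = q_F(413 - q_F - (400 - q_F)/2) - 112q_F = (213 - (1/2)q_F)q_F - 112q_F.
Leader FOC: 101 - q_F = 0, so q_F = 101.
Then q_I = (400 - 101)/2 = 299/2.

101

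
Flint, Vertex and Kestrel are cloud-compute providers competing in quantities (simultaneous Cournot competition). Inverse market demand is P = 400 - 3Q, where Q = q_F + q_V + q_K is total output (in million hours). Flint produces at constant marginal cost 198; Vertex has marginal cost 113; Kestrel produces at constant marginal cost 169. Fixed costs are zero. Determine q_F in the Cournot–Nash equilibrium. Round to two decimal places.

Flint's profit: π_F = (400 - 3Q)q_F - (198q_F). Setting ∂π_F/∂q_F = 0: 202 - 6q_F - 3(q_V + q_K) = 0.
Vertex's profit: π_V = (400 - 3Q)q_V - (113q_V). Setting ∂π_V/∂q_V = 0: 287 - 6q_V - 3(q_F + q_K) = 0.
Kestrel's first-order condition: 231 - 6q_K - 3(q_F + q_V) = 0.
Adding the 3 conditions: 720 − 6Q − 6Q = 0, i.e. Q = 60.
Back-substituting: q_F = (202 − 180)/3 = 22/3, q_V = (287 − 180)/3 = 107/3, q_K = (231 − 180)/3 = 17.

7.33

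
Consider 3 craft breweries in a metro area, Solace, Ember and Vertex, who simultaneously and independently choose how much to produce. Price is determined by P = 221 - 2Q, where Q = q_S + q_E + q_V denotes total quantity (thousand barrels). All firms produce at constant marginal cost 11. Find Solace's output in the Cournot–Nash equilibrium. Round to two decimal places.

Each firm earns π_i = (221 - 2Q)q_i - 11q_i.
First-order condition (treating rivals' output as given): 210 - 4q_i - 2·Σ_{j≠i} q_j = 0.
By symmetry each firm produces the same amount; substituting Σ_{j≠i} q_j = 2q_i yields q_i = 210/8 = 105/4.

26.25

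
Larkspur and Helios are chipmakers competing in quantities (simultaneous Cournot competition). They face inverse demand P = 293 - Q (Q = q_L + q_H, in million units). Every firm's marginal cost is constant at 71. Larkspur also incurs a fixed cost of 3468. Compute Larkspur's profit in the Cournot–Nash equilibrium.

2008

A representative firm's profit is π_i = q_i(293 - Q) - 71q_i.
Setting ∂π_i/∂q_i = 0 with rivals' quantities fixed: 222 - 2q_i - q_j = 0.
By symmetry each firm produces the same amount; substituting q_j = q_i yields q_i = 222/3 = 74.
Price P = 293 - 148 = 145.
Larkspur's profit: (145 - 71)·74 - 3468 = 2008.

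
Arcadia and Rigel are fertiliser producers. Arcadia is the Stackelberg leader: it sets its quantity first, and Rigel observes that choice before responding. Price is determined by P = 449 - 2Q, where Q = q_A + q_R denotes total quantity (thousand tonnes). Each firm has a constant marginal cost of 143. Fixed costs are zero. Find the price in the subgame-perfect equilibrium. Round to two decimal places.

219.50

Solve by backward induction. Given q_A, the follower Rigel maximises π_R = (449 - 2q_A - 2q_R)q_R - 143q_R.
Setting the follower's marginal profit to zero, 306 - 2q_A - 4q_R = 0, i.e. q_R = (306 - 2q_A)/4.
Arcadia substitutes q_R(q_A) into its own profit: π_A = q_A(449 - 2q_A - (306 - 2q_A)/2) - 143q_A = (296 - q_A)q_A - 143q_A.
Maximising: ∂π_A/∂q_A = 153 - 2q_A = 0, giving q_A = 153/2.
Then q_R = (306 - 2·(153/2))/4 = 153/4.
Total output Q = 459/4, so price P = 449 - 2·(459/4) = 439/2.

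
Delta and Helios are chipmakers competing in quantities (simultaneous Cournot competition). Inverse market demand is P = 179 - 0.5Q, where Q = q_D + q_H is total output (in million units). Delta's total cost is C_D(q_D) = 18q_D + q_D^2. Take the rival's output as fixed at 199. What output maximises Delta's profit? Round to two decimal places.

20.50

With the rival's output fixed at 199, Delta's profit is π_D = (179 - (1/2)·199 - (1/2)q_D)q_D - (18q_D + q_D²) = (159/2 - (1/2)q_D)q_D - (18q_D + q_D²).
∂π_D/∂q_D = 123/2 - 3q_D = 0, so q_D = 41/2.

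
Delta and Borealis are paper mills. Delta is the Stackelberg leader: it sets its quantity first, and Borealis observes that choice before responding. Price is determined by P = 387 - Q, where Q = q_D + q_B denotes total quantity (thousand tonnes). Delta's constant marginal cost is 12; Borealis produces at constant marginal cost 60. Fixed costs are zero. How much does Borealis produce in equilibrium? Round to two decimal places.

57.75

Solve by backward induction. Given q_D, the follower Borealis maximises π_B = (387 - q_D - q_B)q_B - 60q_B.
∂π_B/∂q_B = 327 - q_D - 2q_B = 0 gives the reaction function q_B = (327 - q_D)/2.
The leader anticipates this reaction. Substituting into P = 387 - Q gives P = 447/2 - (1/2)q_D, so π_D = (447/2 - (1/2)q_D)q_D - 12q_D.
The leader's first-order condition 423/2 - q_D = 0 yields q_D = 423/2.
Then q_B = (327 - 423/2)/2 = 231/4.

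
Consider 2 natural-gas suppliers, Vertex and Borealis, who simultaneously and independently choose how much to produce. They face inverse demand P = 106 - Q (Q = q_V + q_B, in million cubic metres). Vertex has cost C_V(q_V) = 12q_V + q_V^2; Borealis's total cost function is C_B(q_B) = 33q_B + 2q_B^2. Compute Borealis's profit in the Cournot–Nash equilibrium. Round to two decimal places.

222.33

Vertex's profit: π_V = (106 - Q)q_V - (12q_V + q_V²). Setting ∂π_V/∂q_V = 0: 94 - 4q_V - (q_B) = 0.
Borealis's profit: π_B = (106 - Q)q_B - (33q_B + 2q_B²). Setting ∂π_B/∂q_B = 0: 73 - 6q_B - (q_V) = 0.
Best responses: q_V = (94 - q_B)/4, q_B = (73 - q_V)/6.
Solving the pair: q_V = 491/23, q_B = 198/23.
Price P = 106 - 689/23 = 1749/23.
Borealis's profit: (1749/23)·(198/23) - 33·(198/23) - 2(198/23)² = 222.3289.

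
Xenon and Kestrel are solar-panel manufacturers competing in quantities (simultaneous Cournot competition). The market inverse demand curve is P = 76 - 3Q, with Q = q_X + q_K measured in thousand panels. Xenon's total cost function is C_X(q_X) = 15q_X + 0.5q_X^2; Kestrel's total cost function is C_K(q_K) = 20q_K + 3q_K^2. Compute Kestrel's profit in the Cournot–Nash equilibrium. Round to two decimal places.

Xenon's profit: π_X = (76 - 3Q)q_X - (15q_X + (1/2)q_X²). Setting ∂π_X/∂q_X = 0: 61 - 7q_X - 3(q_K) = 0.
Kestrel's profit: π_K = (76 - 3Q)q_K - (20q_K + 3q_K²). Setting ∂π_K/∂q_K = 0: 56 - 12q_K - 3(q_X) = 0.
Best responses: q_X = (61 - 3q_K)/7, q_K = (56 - 3q_X)/12.
Solving the pair: q_X = 188/25, q_K = 209/75.
Price P = 76 - 3·(773/75) = 1127/25.
Kestrel's profit: (1127/25)·(209/75) - 20·(209/75) - 3(209/75)² = 46.5931.

46.59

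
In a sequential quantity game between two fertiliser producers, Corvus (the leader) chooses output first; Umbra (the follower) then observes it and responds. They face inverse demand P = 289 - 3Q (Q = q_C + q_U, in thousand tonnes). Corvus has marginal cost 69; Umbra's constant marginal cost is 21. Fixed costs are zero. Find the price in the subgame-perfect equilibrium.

The follower Umbra best-responds to any q_C: π_U = (289 - 3Q)q_U - 21q_U.
Setting the follower's marginal profit to zero, 268 - 3q_C - 6q_U = 0, i.e. q_U = (268 - 3q_C)/6.
The leader anticipates this reaction. Substituting into P = 289 - 3Q gives P = 155 - (3/2)q_C, so π_C = (155 - (3/2)q_C)q_C - 69q_C.
The leader's first-order condition 86 - 3q_C = 0 yields q_C = 86/3.
Then q_U = (268 - 3·(86/3))/6 = 91/3.
Total output Q = 59, so price P = 289 - 3·59 = 112.

112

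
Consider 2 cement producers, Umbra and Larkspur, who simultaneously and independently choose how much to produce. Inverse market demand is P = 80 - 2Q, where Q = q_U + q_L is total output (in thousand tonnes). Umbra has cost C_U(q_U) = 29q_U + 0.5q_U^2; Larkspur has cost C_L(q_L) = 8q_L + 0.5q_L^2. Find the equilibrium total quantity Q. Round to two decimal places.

Umbra's profit: π_U = (80 - 2Q)q_U - (29q_U + (1/2)q_U²). Setting ∂π_U/∂q_U = 0: 51 - 5q_U - 2(q_L) = 0.
Larkspur's first-order condition: 72 - 5q_L - 2(q_U) = 0.
Rearranging gives the reaction functions q_U = (51 - 2q_L)/5 and q_L = (72 - 2q_U)/5.
Solving the pair: q_U = 37/7, q_L = 86/7.
Total output Q = 37/7 + 86/7 = 123/7.

17.57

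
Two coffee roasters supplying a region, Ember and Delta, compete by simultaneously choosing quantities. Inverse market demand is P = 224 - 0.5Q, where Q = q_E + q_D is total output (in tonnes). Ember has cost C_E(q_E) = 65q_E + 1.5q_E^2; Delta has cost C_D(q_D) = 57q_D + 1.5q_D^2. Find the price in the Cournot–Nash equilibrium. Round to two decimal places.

Ember's profit: π_E = (224 - 0.5Q)q_E - (65q_E + (3/2)q_E²). Setting ∂π_E/∂q_E = 0: 159 - 4q_E - (1/2)(q_D) = 0.
Delta's profit: π_D = (224 - 0.5Q)q_D - (57q_D + (3/2)q_D²). Setting ∂π_D/∂q_D = 0: 167 - 4q_D - (1/2)(q_E) = 0.
So q_E = (159 - (1/2)q_D)/4 and q_D = (167 - (1/2)q_E)/4.
Substituting one into the other gives q_E = 35.0794 and q_D = 37.3651.
Total output Q = 652/9, so price P = 224 - (1/2)·(652/9) = 1690/9.

187.78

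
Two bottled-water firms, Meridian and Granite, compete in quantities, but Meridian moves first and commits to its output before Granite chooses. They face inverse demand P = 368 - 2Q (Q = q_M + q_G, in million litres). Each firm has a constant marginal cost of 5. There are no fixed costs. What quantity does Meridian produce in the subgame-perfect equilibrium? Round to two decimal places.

Solve by backward induction. Given q_M, the follower Granite maximises π_G = (368 - 2q_M - 2q_G)q_G - 5q_G.
Follower FOC: 363 - 2q_M - 4q_G = 0, so q_G(q_M) = (363 - 2q_M)/4.
The leader anticipates this reaction. Substituting into P = 368 - 2Q gives P = 373/2 - q_M, so π_M = (373/2 - q_M)q_M - 5q_M.
Leader FOC: 363/2 - 2q_M = 0, so q_M = 363/4.
Then q_G = (363 - 2·(363/4))/4 = 363/8.

90.75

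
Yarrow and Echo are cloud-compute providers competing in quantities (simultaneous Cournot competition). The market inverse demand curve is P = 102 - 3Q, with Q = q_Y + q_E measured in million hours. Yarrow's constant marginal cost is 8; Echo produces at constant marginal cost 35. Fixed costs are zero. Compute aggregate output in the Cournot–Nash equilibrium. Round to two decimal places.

Yarrow's profit: π_Y = (102 - 3Q)q_Y - (8q_Y). Setting ∂π_Y/∂q_Y = 0: 94 - 6q_Y - 3(q_E) = 0.
Echo's profit: π_E = (102 - 3Q)q_E - (35q_E). Setting ∂π_E/∂q_E = 0: 67 - 6q_E - 3(q_Y) = 0.
Best responses: q_Y = (94 - 3q_E)/6, q_E = (67 - 3q_Y)/6.
Substituting one into the other gives q_Y = 121/9 and q_E = 40/9.
Total output Q = 121/9 + 40/9 = 161/9.

17.89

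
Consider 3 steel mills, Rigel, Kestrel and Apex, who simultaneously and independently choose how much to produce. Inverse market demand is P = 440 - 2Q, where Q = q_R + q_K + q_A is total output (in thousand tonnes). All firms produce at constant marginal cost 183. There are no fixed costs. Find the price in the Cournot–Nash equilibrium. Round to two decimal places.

247.25

A representative firm's profit is π_i = q_i(440 - 2Q) - 183q_i.
First-order condition (treating rivals' output as given): 257 - 4q_i - 2·Σ_{j≠i} q_j = 0.
By symmetry each firm produces the same amount; substituting Σ_{j≠i} q_j = 2q_i yields q_i = 257/8.
Total output Q = 771/8, so price P = 440 - 2·(771/8) = 989/4.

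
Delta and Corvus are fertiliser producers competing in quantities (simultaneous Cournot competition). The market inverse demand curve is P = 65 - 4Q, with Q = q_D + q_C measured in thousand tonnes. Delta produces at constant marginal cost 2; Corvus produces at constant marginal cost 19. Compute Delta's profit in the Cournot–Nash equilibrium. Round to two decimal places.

177.78

Delta's profit: π_D = (65 - 4Q)q_D - (2q_D). Setting ∂π_D/∂q_D = 0: 63 - 8q_D - 4(q_C) = 0.
Corvus's profit: π_C = (65 - 4Q)q_C - (19q_C). Setting ∂π_C/∂q_C = 0: 46 - 8q_C - 4(q_D) = 0.
Best responses: q_D = (63 - 4q_C)/8, q_C = (46 - 4q_D)/8.
Substituting one into the other gives q_D = 20/3 and q_C = 29/12.
Price P = 65 - 4·(109/12) = 86/3.
Delta's profit: (86/3 - 2)·(20/3) = 1600/9.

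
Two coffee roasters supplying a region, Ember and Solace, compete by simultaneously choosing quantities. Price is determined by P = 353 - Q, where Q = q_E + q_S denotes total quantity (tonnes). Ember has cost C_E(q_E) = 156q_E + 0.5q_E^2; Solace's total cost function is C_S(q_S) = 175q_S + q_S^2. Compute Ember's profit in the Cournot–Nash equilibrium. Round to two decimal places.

4612.81

Ember's profit: π_E = (353 - Q)q_E - (156q_E + (1/2)q_E²). Setting ∂π_E/∂q_E = 0: 197 - 3q_E - (q_S) = 0.
Solace's first-order condition: 178 - 4q_S - (q_E) = 0.
Rearranging gives the reaction functions q_E = (197 - q_S)/3 and q_S = (178 - q_E)/4.
Solving the pair: q_E = 610/11, q_S = 337/11.
Price P = 353 - 947/11 = 266.9091.
Ember's profit: 266.9091·(610/11) - 156·(610/11) - (1/2)(610/11)² = 4612.8099.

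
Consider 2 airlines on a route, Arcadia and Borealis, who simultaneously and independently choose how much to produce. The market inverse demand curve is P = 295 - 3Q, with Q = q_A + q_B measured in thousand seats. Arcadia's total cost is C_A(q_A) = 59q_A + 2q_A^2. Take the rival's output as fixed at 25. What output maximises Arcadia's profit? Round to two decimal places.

With the rival's output fixed at 25, Arcadia's profit is π_A = (295 - 3·25 - 3q_A)q_A - (59q_A + 2q_A²) = (220 - 3q_A)q_A - (59q_A + 2q_A²).
∂π_A/∂q_A = 161 - 10q_A = 0, so q_A = 161/10.

16.10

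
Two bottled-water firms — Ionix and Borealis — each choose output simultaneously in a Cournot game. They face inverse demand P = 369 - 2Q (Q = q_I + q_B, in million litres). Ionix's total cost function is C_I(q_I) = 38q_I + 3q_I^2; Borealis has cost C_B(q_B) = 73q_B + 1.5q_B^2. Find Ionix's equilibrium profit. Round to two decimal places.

Ionix's profit: π_I = (369 - 2Q)q_I - (38q_I + 3q_I²). Setting ∂π_I/∂q_I = 0: 331 - 10q_I - 2(q_B) = 0.
Borealis's profit: π_B = (369 - 2Q)q_B - (73q_B + (3/2)q_B²). Setting ∂π_B/∂q_B = 0: 296 - 7q_B - 2(q_I) = 0.
Best responses: q_I = (331 - 2q_B)/10, q_B = (296 - 2q_I)/7.
Solving the pair: q_I = 575/22, q_B = 383/11.
Price P = 369 - 2·(1341/22) = 247.0909.
Ionix's profit: 247.0909·(575/22) - 38·(575/22) - 3(575/22)² = 3415.5475.

3415.55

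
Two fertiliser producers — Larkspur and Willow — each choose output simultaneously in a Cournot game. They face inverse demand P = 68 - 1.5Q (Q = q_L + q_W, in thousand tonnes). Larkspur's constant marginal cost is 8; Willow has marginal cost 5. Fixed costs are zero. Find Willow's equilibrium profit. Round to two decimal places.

322.67

Larkspur's profit: π_L = (68 - 1.5Q)q_L - (8q_L). Setting ∂π_L/∂q_L = 0: 60 - 3q_L - (3/2)(q_W) = 0.
Willow's first-order condition: 63 - 3q_W - (3/2)(q_L) = 0.
Rearranging gives the reaction functions q_L = (60 - (3/2)q_W)/3 and q_W = (63 - (3/2)q_L)/3.
Substituting one into the other gives q_L = 38/3 and q_W = 44/3.
Price P = 68 - (3/2)·(82/3) = 27.
Willow's profit: (27 - 5)·(44/3) = 968/3.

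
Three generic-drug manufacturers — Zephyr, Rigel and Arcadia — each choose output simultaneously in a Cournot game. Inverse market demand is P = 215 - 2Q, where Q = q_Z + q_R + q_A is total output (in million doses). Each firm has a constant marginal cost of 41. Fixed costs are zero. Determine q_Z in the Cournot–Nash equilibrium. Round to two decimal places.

Each firm earns π_i = (215 - 2Q)q_i - 41q_i.
First-order condition (treating rivals' output as given): 174 - 4q_i - 2·Σ_{j≠i} q_j = 0.
With identical firms every q_j equals q_i, so Σ_{j≠i} q_j = 2q_i and 174 = 8q_i, giving q_i = 87/4.

21.75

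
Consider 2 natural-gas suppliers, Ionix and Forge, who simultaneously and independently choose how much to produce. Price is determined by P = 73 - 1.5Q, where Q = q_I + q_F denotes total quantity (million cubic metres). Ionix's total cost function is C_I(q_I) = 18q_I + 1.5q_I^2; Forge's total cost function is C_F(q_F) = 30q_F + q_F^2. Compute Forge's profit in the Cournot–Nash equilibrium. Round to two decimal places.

Ionix's profit: π_I = (73 - 1.5Q)q_I - (18q_I + (3/2)q_I²). Setting ∂π_I/∂q_I = 0: 55 - 6q_I - (3/2)(q_F) = 0.
Forge's profit: π_F = (73 - 1.5Q)q_F - (30q_F + q_F²). Setting ∂π_F/∂q_F = 0: 43 - 5q_F - (3/2)(q_I) = 0.
Best responses: q_I = (55 - (3/2)q_F)/6, q_F = (43 - (3/2)q_I)/5.
Solving the pair: q_I = 842/111, q_F = 234/37.
Price P = 73 - (3/2)·(1544/111) = 1929/37.
Forge's profit: (1929/37)·(234/37) - 30·(234/37) - (234/37)² = 99.9927.

99.99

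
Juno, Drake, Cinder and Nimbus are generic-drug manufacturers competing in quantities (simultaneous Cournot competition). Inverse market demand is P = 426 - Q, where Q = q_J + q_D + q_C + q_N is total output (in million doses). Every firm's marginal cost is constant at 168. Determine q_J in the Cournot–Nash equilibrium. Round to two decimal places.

51.60

Each firm earns π_i = (426 - Q)q_i - 168q_i.
Setting ∂π_i/∂q_i = 0 with rivals' quantities fixed: 258 - 2q_i - Σ_{j≠i} q_j = 0.
With identical firms every q_j equals q_i, so Σ_{j≠i} q_j = 3q_i and 258 = 5q_i, giving q_i = 258/5.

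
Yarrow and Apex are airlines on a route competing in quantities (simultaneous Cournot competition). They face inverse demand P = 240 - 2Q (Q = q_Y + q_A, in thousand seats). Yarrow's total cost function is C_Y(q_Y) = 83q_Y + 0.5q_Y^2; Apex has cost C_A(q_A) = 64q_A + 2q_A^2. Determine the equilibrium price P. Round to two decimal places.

158.33

Yarrow's profit: π_Y = (240 - 2Q)q_Y - (83q_Y + (1/2)q_Y²). Setting ∂π_Y/∂q_Y = 0: 157 - 5q_Y - 2(q_A) = 0.
Apex's profit: π_A = (240 - 2Q)q_A - (64q_A + 2q_A²). Setting ∂π_A/∂q_A = 0: 176 - 8q_A - 2(q_Y) = 0.
Rearranging gives the reaction functions q_Y = (157 - 2q_A)/5 and q_A = (176 - 2q_Y)/8.
Solving the pair: q_Y = 226/9, q_A = 283/18.
Total output Q = 245/6, so price P = 240 - 2·(245/6) = 475/3.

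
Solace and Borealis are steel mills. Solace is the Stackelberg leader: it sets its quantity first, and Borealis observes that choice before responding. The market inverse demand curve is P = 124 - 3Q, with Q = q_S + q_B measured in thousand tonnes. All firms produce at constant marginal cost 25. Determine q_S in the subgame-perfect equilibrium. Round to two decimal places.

Solve by backward induction. Given q_S, the follower Borealis maximises π_B = (124 - 3q_S - 3q_B)q_B - 25q_B.
Setting the follower's marginal profit to zero, 99 - 3q_S - 6q_B = 0, i.e. q_B = (99 - 3q_S)/6.
The leader anticipates this reaction. Substituting into P = 124 - 3Q gives P = 149/2 - (3/2)q_S, so π_S = (149/2 - (3/2)q_S)q_S - 25q_S.
Maximising: ∂π_S/∂q_S = 99/2 - 3q_S = 0, giving q_S = 33/2.
Then q_B = (99 - 3·(33/2))/6 = 33/4.

16.50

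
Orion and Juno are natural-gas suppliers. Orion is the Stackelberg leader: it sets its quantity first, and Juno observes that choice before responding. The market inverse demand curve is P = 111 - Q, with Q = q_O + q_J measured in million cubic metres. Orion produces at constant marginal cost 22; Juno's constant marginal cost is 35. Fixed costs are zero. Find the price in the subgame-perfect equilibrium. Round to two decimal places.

47.50

The follower Juno best-responds to any q_O: π_J = (111 - Q)q_J - 35q_J.
Follower FOC: 76 - q_O - 2q_J = 0, so q_J(q_O) = (76 - q_O)/2.
The leader anticipates this reaction. Substituting into P = 111 - Q gives P = 73 - (1/2)q_O, so π_O = (73 - (1/2)q_O)q_O - 22q_O.
Maximising: ∂π_O/∂q_O = 51 - q_O = 0, giving q_O = 51.
Then q_J = (76 - 51)/2 = 25/2.
Total output Q = 127/2, so price P = 111 - 127/2 = 95/2.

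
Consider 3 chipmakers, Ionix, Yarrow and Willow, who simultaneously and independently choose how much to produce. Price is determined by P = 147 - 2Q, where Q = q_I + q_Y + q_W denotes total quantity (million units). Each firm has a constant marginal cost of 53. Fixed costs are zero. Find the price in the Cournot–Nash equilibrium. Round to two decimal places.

76.50

A representative firm's profit is π_i = q_i(147 - 2Q) - 53q_i.
First-order condition (treating rivals' output as given): 94 - 4q_i - 2·Σ_{j≠i} q_j = 0.
By symmetry each firm produces the same amount; substituting Σ_{j≠i} q_j = 2q_i yields q_i = 94/8 = 47/4.
Total output Q = 141/4, so price P = 147 - 2·(141/4) = 153/2.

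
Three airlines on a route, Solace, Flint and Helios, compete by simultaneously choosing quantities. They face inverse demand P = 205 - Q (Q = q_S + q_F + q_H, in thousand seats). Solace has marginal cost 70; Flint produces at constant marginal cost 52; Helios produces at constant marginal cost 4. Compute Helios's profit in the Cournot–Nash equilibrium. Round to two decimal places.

Solace's profit: π_S = (205 - Q)q_S - (70q_S). Setting ∂π_S/∂q_S = 0: 135 - 2q_S - (q_F + q_H) = 0.
Flint's profit: π_F = (205 - Q)q_F - (52q_F). Setting ∂π_F/∂q_F = 0: 153 - 2q_F - (q_S + q_H) = 0.
Helios's profit: π_H = (205 - Q)q_H - (4q_H). Setting ∂π_H/∂q_H = 0: 201 - 2q_H - (q_S + q_F) = 0.
Adding the 3 conditions: 489 − 2Q − 2Q = 0, i.e. Q = 489/4.
Back-substituting: q_S = (135 − 489/4) = 51/4, q_F = (153 − 489/4) = 123/4, q_H = (201 − 489/4) = 315/4.
Price P = 205 - 489/4 = 331/4.
Helios's profit: (331/4 - 4)·(315/4) = 6201.5625.

6201.56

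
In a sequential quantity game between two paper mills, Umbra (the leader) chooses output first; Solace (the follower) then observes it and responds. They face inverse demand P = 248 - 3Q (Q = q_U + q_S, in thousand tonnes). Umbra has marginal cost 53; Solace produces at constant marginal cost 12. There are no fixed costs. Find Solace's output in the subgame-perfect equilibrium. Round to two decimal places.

Solve by backward induction. Given q_U, the follower Solace maximises π_S = (248 - 3q_U - 3q_S)q_S - 12q_S.
Follower FOC: 236 - 3q_U - 6q_S = 0, so q_S(q_U) = (236 - 3q_U)/6.
Umbra substitutes q_S(q_U) into its own profit: π_U = q_U(248 - 3q_U - (236 - 3q_U)/2) - 53q_U = (130 - (3/2)q_U)q_U - 53q_U.
Maximising: ∂π_U/∂q_U = 77 - 3q_U = 0, giving q_U = 77/3.
Then q_S = (236 - 3·(77/3))/6 = 53/2.

26.50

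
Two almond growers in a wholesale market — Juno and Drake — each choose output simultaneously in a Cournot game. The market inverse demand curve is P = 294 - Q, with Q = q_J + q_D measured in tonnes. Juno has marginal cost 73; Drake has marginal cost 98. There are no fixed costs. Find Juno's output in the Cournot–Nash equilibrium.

82

Juno's profit: π_J = (294 - Q)q_J - (73q_J). Setting ∂π_J/∂q_J = 0: 221 - 2q_J - (q_D) = 0.
Drake's first-order condition: 196 - 2q_D - (q_J) = 0.
So q_J = (221 - q_D)/2 and q_D = (196 - q_J)/2.
Substituting one into the other gives q_J = 82 and q_D = 57.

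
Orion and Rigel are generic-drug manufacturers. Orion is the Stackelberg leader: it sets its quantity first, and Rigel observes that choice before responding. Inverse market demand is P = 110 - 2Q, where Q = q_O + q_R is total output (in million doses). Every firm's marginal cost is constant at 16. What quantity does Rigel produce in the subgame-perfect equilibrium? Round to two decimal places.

The follower Rigel best-responds to any q_O: π_R = (110 - 2Q)q_R - 16q_R.
Setting the follower's marginal profit to zero, 94 - 2q_O - 4q_R = 0, i.e. q_R = (94 - 2q_O)/4.
The leader anticipates this reaction. Substituting into P = 110 - 2Q gives P = 63 - q_O, so π_O = (63 - q_O)q_O - 16q_O.
Leader FOC: 47 - 2q_O = 0, so q_O = 47/2.
Then q_R = (94 - 2·(47/2))/4 = 47/4.

11.75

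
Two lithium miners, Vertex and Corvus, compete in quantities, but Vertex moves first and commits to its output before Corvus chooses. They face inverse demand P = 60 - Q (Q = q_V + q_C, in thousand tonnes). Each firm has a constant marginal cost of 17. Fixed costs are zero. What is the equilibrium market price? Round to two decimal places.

27.75

Solve by backward induction. Given q_V, the follower Corvus maximises π_C = (60 - q_V - q_C)q_C - 17q_C.
Setting the follower's marginal profit to zero, 43 - q_V - 2q_C = 0, i.e. q_C = (43 - q_V)/2.
The leader anticipates this reaction. Substituting into P = 60 - Q gives P = 77/2 - (1/2)q_V, so π_V = (77/2 - (1/2)q_V)q_V - 17q_V.
Leader FOC: 43/2 - q_V = 0, so q_V = 43/2.
Then q_C = (43 - 43/2)/2 = 43/4.
Total output Q = 129/4, so price P = 60 - 129/4 = 111/4.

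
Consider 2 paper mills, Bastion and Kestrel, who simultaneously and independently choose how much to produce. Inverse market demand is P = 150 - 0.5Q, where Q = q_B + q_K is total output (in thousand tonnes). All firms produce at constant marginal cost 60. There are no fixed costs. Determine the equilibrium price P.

90

Each firm earns π_i = (150 - 0.5Q)q_i - 60q_i.
Setting ∂π_i/∂q_i = 0 with rivals' quantities fixed: 90 - q_i - (1/2)q_j = 0.
By symmetry each firm produces the same amount; substituting q_j = q_i yields q_i = 90/(3/2) = 60.
Total output Q = 120, so price P = 150 - (1/2)·120 = 90.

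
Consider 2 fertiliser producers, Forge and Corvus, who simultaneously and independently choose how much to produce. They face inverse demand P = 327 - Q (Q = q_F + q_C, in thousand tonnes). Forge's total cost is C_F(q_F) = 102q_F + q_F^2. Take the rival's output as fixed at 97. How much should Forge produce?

32

With the rival's output fixed at 97, Forge's profit is π_F = (327 - 97 - q_F)q_F - (102q_F + q_F²) = (230 - q_F)q_F - (102q_F + q_F²).
∂π_F/∂q_F = 128 - 4q_F = 0, so q_F = 32.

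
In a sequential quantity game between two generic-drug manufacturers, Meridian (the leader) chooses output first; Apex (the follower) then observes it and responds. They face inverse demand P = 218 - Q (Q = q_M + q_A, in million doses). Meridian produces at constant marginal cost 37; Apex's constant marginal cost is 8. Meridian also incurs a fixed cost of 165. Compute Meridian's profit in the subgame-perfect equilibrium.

The follower Apex best-responds to any q_M: π_A = (218 - Q)q_A - 8q_A.
Follower FOC: 210 - q_M - 2q_A = 0, so q_A(q_M) = (210 - q_M)/2.
The leader anticipates this reaction. Substituting into P = 218 - Q gives P = 113 - (1/2)q_M, so π_M = (113 - (1/2)q_M)q_M - 37q_M.
Maximising: ∂π_M/∂q_M = 76 - q_M = 0, giving q_M = 76.
Then q_A = (210 - 76)/2 = 67.
Price P = 218 - 143 = 75.
Meridian's profit: (75 - 37)·76 - 165 = 2723.

2723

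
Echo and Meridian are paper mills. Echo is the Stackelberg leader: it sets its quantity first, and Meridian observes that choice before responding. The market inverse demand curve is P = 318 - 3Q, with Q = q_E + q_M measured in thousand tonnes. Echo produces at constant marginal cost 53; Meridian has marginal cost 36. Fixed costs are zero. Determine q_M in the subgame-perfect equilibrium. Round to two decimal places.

The follower Meridian best-responds to any q_E: π_M = (318 - 3Q)q_M - 36q_M.
Follower FOC: 282 - 3q_E - 6q_M = 0, so q_M(q_E) = (282 - 3q_E)/6.
The leader anticipates this reaction. Substituting into P = 318 - 3Q gives P = 177 - (3/2)q_E, so π_E = (177 - (3/2)q_E)q_E - 53q_E.
The leader's first-order condition 124 - 3q_E = 0 yields q_E = 124/3.
Then q_M = (282 - 3·(124/3))/6 = 79/3.

26.33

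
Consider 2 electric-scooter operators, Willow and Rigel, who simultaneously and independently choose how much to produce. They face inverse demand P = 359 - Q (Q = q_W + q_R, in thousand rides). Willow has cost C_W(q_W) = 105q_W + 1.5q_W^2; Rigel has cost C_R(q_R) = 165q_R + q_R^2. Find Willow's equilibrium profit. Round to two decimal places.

4679.25

Willow's profit: π_W = (359 - Q)q_W - (105q_W + (3/2)q_W²). Setting ∂π_W/∂q_W = 0: 254 - 5q_W - (q_R) = 0.
Rigel's first-order condition: 194 - 4q_R - (q_W) = 0.
Best responses: q_W = (254 - q_R)/5, q_R = (194 - q_W)/4.
Solving the pair: q_W = 822/19, q_R = 716/19.
Price P = 359 - 1538/19 = 278.0526.
Willow's profit: 278.0526·(822/19) - 105·(822/19) - (3/2)(822/19)² = 4679.2521.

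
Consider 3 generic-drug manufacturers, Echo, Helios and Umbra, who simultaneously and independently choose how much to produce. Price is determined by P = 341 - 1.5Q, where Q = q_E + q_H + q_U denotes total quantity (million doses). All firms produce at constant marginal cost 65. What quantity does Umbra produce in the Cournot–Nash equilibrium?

46

Each firm earns π_i = (341 - 1.5Q)q_i - 65q_i.
First-order condition (treating rivals' output as given): 276 - 3q_i - (3/2)·Σ_{j≠i} q_j = 0.
With identical firms every q_j equals q_i, so Σ_{j≠i} q_j = 2q_i and 276 = 6q_i, giving q_i = 46.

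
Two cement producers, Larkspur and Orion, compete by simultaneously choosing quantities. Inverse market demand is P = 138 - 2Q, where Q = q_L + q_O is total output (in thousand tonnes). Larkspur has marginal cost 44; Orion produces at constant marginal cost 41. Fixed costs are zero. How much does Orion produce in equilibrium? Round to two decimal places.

Larkspur's profit: π_L = (138 - 2Q)q_L - (44q_L). Setting ∂π_L/∂q_L = 0: 94 - 4q_L - 2(q_O) = 0.
Orion's first-order condition: 97 - 4q_O - 2(q_L) = 0.
So q_L = (94 - 2q_O)/4 and q_O = (97 - 2q_L)/4.
Solving the pair: q_L = 91/6, q_O = 50/3.

16.67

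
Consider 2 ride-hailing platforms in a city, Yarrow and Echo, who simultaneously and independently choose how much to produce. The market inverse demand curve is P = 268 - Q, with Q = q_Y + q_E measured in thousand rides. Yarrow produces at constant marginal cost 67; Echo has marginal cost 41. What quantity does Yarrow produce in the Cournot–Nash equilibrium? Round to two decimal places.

Yarrow's profit: π_Y = (268 - Q)q_Y - (67q_Y). Setting ∂π_Y/∂q_Y = 0: 201 - 2q_Y - (q_E) = 0.
Echo's first-order condition: 227 - 2q_E - (q_Y) = 0.
So q_Y = (201 - q_E)/2 and q_E = (227 - q_Y)/2.
Solving the pair: q_Y = 175/3, q_E = 253/3.

58.33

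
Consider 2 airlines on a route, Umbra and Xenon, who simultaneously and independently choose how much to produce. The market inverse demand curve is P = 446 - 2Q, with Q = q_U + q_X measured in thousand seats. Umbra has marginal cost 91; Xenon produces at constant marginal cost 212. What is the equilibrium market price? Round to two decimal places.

Umbra's profit: π_U = (446 - 2Q)q_U - (91q_U). Setting ∂π_U/∂q_U = 0: 355 - 4q_U - 2(q_X) = 0.
Xenon's first-order condition: 234 - 4q_X - 2(q_U) = 0.
So q_U = (355 - 2q_X)/4 and q_X = (234 - 2q_U)/4.
Solving the pair: q_U = 238/3, q_X = 113/6.
Total output Q = 589/6, so price P = 446 - 2·(589/6) = 749/3.

249.67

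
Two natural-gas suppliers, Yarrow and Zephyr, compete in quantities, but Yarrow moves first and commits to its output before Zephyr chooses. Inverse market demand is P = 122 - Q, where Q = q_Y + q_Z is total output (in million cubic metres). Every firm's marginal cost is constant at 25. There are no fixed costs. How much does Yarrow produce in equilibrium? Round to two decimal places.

Solve by backward induction. Given q_Y, the follower Zephyr maximises π_Z = (122 - q_Y - q_Z)q_Z - 25q_Z.
Follower FOC: 97 - q_Y - 2q_Z = 0, so q_Z(q_Y) = (97 - q_Y)/2.
Yarrow substitutes q_Z(q_Y) into its own profit: π_Y = q_Y(122 - q_Y - (97 - q_Y)/2) - 25q_Y = (147/2 - (1/2)q_Y)q_Y - 25q_Y.
Leader FOC: 97/2 - q_Y = 0, so q_Y = 97/2.
Then q_Z = (97 - 97/2)/2 = 97/4.

48.50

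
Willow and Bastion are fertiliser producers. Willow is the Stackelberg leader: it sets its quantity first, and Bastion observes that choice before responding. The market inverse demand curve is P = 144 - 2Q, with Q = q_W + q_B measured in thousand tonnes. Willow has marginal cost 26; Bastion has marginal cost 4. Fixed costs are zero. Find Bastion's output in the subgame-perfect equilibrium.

The follower Bastion best-responds to any q_W: π_B = (144 - 2Q)q_B - 4q_B.
∂π_B/∂q_B = 140 - 2q_W - 4q_B = 0 gives the reaction function q_B = (140 - 2q_W)/4.
Willow substitutes q_B(q_W) into its own profit: π_W = q_W(144 - 2q_W - (140 - 2q_W)/2) - 26q_W = (74 - q_W)q_W - 26q_W.
The leader's first-order condition 48 - 2q_W = 0 yields q_W = 24.
Then q_B = (140 - 2·24)/4 = 23.

23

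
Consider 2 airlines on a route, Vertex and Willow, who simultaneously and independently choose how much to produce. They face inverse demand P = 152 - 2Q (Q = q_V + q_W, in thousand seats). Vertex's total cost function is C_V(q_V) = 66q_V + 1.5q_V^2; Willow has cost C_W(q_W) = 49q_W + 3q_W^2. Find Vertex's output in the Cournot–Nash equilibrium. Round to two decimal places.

Vertex's profit: π_V = (152 - 2Q)q_V - (66q_V + (3/2)q_V²). Setting ∂π_V/∂q_V = 0: 86 - 7q_V - 2(q_W) = 0.
Willow's first-order condition: 103 - 10q_W - 2(q_V) = 0.
Best responses: q_V = (86 - 2q_W)/7, q_W = (103 - 2q_V)/10.
Solving the pair: q_V = 109/11, q_W = 183/22.

9.91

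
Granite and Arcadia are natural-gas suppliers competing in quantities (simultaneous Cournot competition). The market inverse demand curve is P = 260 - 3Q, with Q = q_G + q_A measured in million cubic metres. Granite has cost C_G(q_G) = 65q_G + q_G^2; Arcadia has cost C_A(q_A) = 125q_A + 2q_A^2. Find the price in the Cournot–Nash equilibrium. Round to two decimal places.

173.80

Granite's profit: π_G = (260 - 3Q)q_G - (65q_G + q_G²). Setting ∂π_G/∂q_G = 0: 195 - 8q_G - 3(q_A) = 0.
Arcadia's profit: π_A = (260 - 3Q)q_A - (125q_A + 2q_A²). Setting ∂π_A/∂q_A = 0: 135 - 10q_A - 3(q_G) = 0.
Best responses: q_G = (195 - 3q_A)/8, q_A = (135 - 3q_G)/10.
Substituting one into the other gives q_G = 1545/71 and q_A = 495/71.
Total output Q = 28.7324, so price P = 260 - 3·28.7324 = 173.8028.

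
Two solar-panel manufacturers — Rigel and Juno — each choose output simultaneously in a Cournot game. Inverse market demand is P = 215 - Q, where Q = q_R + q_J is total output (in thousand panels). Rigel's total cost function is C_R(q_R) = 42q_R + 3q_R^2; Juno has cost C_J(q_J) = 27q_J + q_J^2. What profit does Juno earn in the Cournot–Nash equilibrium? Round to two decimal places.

3686.91

Rigel's profit: π_R = (215 - Q)q_R - (42q_R + 3q_R²). Setting ∂π_R/∂q_R = 0: 173 - 8q_R - (q_J) = 0.
Juno's profit: π_J = (215 - Q)q_J - (27q_J + q_J²). Setting ∂π_J/∂q_J = 0: 188 - 4q_J - (q_R) = 0.
Rearranging gives the reaction functions q_R = (173 - q_J)/8 and q_J = (188 - q_R)/4.
Substituting one into the other gives q_R = 504/31 and q_J = 1331/31.
Price P = 215 - 1835/31 = 155.8065.
Juno's profit: 155.8065·(1331/31) - 27·(1331/31) - (1331/31)² = 3686.9116.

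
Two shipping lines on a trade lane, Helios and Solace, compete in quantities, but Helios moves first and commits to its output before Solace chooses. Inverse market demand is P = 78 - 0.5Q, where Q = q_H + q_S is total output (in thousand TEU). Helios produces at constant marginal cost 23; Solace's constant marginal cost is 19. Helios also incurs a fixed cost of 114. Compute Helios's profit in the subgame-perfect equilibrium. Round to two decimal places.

The follower Solace best-responds to any q_H: π_S = (78 - 0.5Q)q_S - 19q_S.
Follower FOC: 59 - (1/2)q_H - q_S = 0, so q_S(q_H) = (59 - (1/2)q_H).
Helios substitutes q_S(q_H) into its own profit: π_H = q_H(78 - (1/2)q_H - (59 - (1/2)q_H)/2) - 23q_H = (97/2 - (1/4)q_H)q_H - 23q_H.
Leader FOC: 51/2 - (1/2)q_H = 0, so q_H = 51.
Then q_S = (59 - (1/2)·51) = 67/2.
Price P = 78 - (1/2)·(169/2) = 143/4.
Helios's profit: (143/4 - 23)·51 - 114 = 536.2500.

536.25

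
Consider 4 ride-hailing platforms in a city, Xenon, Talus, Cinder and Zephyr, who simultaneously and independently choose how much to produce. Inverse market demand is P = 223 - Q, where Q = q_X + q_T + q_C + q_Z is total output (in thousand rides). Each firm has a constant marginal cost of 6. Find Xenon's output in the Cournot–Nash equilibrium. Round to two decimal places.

43.40

Each firm earns π_i = (223 - Q)q_i - 6q_i.
Setting ∂π_i/∂q_i = 0 with rivals' quantities fixed: 217 - 2q_i - Σ_{j≠i} q_j = 0.
With identical firms every q_j equals q_i, so Σ_{j≠i} q_j = 3q_i and 217 = 5q_i, giving q_i = 217/5.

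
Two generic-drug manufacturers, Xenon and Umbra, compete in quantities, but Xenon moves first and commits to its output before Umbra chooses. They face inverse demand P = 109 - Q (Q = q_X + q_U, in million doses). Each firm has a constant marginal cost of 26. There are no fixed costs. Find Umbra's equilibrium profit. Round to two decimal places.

Solve by backward induction. Given q_X, the follower Umbra maximises π_U = (109 - q_X - q_U)q_U - 26q_U.
Follower FOC: 83 - q_X - 2q_U = 0, so q_U(q_X) = (83 - q_X)/2.
The leader anticipates this reaction. Substituting into P = 109 - Q gives P = 135/2 - (1/2)q_X, so π_X = (135/2 - (1/2)q_X)q_X - 26q_X.
The leader's first-order condition 83/2 - q_X = 0 yields q_X = 83/2.
Then q_U = (83 - 83/2)/2 = 83/4.
Price P = 109 - 249/4 = 187/4.
Umbra's profit: (187/4 - 26)·(83/4) = 430.5625.

430.56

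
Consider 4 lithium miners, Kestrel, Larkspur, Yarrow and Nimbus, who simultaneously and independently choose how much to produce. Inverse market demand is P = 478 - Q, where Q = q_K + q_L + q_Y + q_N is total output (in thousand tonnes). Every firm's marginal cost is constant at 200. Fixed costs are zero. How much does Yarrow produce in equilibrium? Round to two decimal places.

Each firm earns π_i = (478 - Q)q_i - 200q_i.
Setting ∂π_i/∂q_i = 0 with rivals' quantities fixed: 278 - 2q_i - Σ_{j≠i} q_j = 0.
By symmetry each firm produces the same amount; substituting Σ_{j≠i} q_j = 3q_i yields q_i = 278/5.

55.60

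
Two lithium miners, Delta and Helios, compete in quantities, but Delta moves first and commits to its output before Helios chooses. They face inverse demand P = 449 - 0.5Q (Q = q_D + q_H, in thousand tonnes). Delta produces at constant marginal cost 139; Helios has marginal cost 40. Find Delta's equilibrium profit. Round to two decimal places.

The follower Helios best-responds to any q_D: π_H = (449 - 0.5Q)q_H - 40q_H.
∂π_H/∂q_H = 409 - (1/2)q_D - q_H = 0 gives the reaction function q_H = (409 - (1/2)q_D).
The leader anticipates this reaction. Substituting into P = 449 - 0.5Q gives P = 489/2 - (1/4)q_D, so π_D = (489/2 - (1/4)q_D)q_D - 139q_D.
The leader's first-order condition 211/2 - (1/2)q_D = 0 yields q_D = 211.
Then q_H = (409 - (1/2)·211) = 607/2.
Price P = 449 - (1/2)·(1029/2) = 767/4.
Delta's profit: (767/4 - 139)·211 = 11130.2500.

11130.25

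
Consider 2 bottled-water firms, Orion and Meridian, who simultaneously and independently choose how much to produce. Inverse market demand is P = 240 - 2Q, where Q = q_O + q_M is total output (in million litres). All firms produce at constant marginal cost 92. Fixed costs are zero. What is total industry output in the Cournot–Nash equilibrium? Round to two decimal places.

49.33

A representative firm's profit is π_i = q_i(240 - 2Q) - 92q_i.
Setting ∂π_i/∂q_i = 0 with rivals' quantities fixed: 148 - 4q_i - 2q_j = 0.
By symmetry each firm produces the same amount; substituting q_j = q_i yields q_i = 148/6 = 74/3.
Total output Q = 74/3 + 74/3 = 148/3.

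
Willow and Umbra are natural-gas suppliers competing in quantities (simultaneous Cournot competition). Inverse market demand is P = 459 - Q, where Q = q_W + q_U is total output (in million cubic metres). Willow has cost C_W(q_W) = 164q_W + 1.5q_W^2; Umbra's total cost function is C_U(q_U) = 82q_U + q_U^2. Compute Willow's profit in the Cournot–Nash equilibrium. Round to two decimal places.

Willow's profit: π_W = (459 - Q)q_W - (164q_W + (3/2)q_W²). Setting ∂π_W/∂q_W = 0: 295 - 5q_W - (q_U) = 0.
Umbra's first-order condition: 377 - 4q_U - (q_W) = 0.
Best responses: q_W = (295 - q_U)/5, q_U = (377 - q_W)/4.
Solving the pair: q_W = 803/19, q_U = 1590/19.
Price P = 459 - 125.9474 = 333.0526.
Willow's profit: 333.0526·(803/19) - 164·(803/19) - (3/2)(803/19)² = 4465.4363.

4465.44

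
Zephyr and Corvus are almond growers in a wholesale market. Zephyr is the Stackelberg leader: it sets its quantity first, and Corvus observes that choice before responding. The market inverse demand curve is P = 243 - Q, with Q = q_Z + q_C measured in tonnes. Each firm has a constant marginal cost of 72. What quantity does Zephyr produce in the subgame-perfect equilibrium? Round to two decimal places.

The follower Corvus best-responds to any q_Z: π_C = (243 - Q)q_C - 72q_C.
Follower FOC: 171 - q_Z - 2q_C = 0, so q_C(q_Z) = (171 - q_Z)/2.
Zephyr substitutes q_C(q_Z) into its own profit: π_Z = q_Z(243 - q_Z - (171 - q_Z)/2) - 72q_Z = (315/2 - (1/2)q_Z)q_Z - 72q_Z.
Leader FOC: 171/2 - q_Z = 0, so q_Z = 171/2.
Then q_C = (171 - 171/2)/2 = 171/4.

85.50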